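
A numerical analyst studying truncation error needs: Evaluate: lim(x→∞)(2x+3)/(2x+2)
Divide numerator and denominator by x:
lim (2+3/x)/(2+2/x) = 1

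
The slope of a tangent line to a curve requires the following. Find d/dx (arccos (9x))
d/dx[arccos(u)]=-u'/√(1-u²), u=9x, u'=9

Answer: -9/√(1-81x²)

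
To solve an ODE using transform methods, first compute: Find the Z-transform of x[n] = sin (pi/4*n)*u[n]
Z{sin(w0*n)*u[n]} = z*sin(w0)/(z^2 - 2z*cos(w0) + 1)
With w0 = pi/4: X(z) = z*sin(pi/4)/(z^2 - 2z*cos(pi/4) + 1)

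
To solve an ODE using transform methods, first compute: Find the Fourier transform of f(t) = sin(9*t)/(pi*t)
sin(W * t)/(pi * t) = (W/pi) * sinc(W * t/pi) is the impulse response of the ideal low-pass filter with cutoff W (here W = 9).
Its Fourier transform is a rectangular function:
F(omega) = 1 for |omega| < 9, 0 otherwise

Answer: rect(omega/18) [i.e., 1 for |omega| < 9, 0 otherwise]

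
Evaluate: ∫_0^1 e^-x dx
Antiderivative: -e^-x
Evaluate: -(e^-1-1)

Answer: (e^-1-1)/(-1)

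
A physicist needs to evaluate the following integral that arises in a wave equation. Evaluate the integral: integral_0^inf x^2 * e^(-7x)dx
This is a Gamma integral. Substitute u = 7x (du = 7 dx):
integral_0^inf x^2 * e^(-7x) dx = (1/7^3) integral_0^inf u^2 * e^(-u) du
= Gamma(3)/7^3 = 2!/7^3 = 2/343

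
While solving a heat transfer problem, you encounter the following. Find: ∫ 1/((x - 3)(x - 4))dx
Partial fractions: 1/((x-3)(x-4)) = A/(x-3) + B/(x-4)
A = -1, B = 1
∫ [-1· 1/(x-3) + 1· 1/(x-4)] dx
= (1)[ln|x-4| - ln|x-3|] + C

Answer: ln|(x-4)/(x-3)| + C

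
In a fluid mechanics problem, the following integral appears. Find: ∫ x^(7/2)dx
Power rule: ∫ x^(7/2) dx=x^(9/2)/(9/2)+C

Answer: (2/9)·x^(9/2)+C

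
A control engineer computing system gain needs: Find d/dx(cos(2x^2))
Chain rule: d/dx[cos(u)]=-sin(u)·u' where u=2x^2
u'=4x

Answer: -4x·sin(2x^2)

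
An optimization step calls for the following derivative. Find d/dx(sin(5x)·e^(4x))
Product rule: (fg)' = f'g + fg'
f = sin(5x), f' = 5·cos(5x)
g = e^(4x), g' = 4·e^(4x)

Answer: 5·cos(5x)·e^(4x) + 4·sin(5x)·e^(4x)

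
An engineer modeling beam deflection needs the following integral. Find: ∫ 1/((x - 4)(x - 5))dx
Partial fractions: 1/((x-4)(x-5))=A/(x-4)+B/(x-5)
A=-1, B=1
∫ [-1· 1/(x-4)+1· 1/(x-5)] dx
=(1)[ln|x-5| - ln|x-4|]+C

Answer: ln|(x-5)/(x-4)|+C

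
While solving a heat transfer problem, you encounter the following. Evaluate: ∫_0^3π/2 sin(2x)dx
Antiderivative: -cos(2x)/2
Evaluate at bounds: [-cos(2·3π/2)/2] - [-cos(2·0)/2]
=(-(-1)+(1))/2=1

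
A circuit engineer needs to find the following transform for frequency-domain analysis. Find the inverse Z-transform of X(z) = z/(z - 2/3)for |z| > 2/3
Standard pair: z/(z-a) <-> a^n*u[n] for causal signals
With a = 2/3: x[n] = (2/3)^n*u[n]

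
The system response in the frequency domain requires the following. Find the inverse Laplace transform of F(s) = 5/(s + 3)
L^(-1){5/(s-a)} = c·e^(at)
Here a = -3, c = 5

Answer: 5e^(-3t)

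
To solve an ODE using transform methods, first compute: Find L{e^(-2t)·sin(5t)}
First shifting: L{e^(at)f(t)}=F(s-a)
L{sin(5t)}=5/(s²+25)
Shift: 5/((s+2)²+25)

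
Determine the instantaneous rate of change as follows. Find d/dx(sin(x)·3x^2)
Product rule: (fg)' = f'g + fg'
f = sin(x), f' = cos(x)
g = 3x^2, g' = 6x

Answer: 3·cos(x)·x^2 + 6·sin(x)·x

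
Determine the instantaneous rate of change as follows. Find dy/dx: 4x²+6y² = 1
Differentiate: 8x + 12y·(dy/dx) = 0
dy/dx = -8x/(12y) = -(2/3)·(x/y)

Answer: dy/dx = -(2/3)·(x/y)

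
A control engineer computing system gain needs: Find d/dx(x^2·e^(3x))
Product rule: (fg)'=f'g + fg'
f=x^2, f'=2x
g=e^(3x), g'=3·e^(3x)

Answer: 2x·e^(3x) + 3x^2·e^(3x)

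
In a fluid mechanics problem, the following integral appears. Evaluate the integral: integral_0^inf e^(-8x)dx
integral_0^inf e^(-8x) dx=[-1/8*e^(-8x)]_0^inf
=0 - (-1/8)=1/8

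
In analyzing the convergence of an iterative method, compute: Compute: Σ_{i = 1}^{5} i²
Using formula: Σ i^2 = n(n+1)(2n+1)/6 = 5·6·11/6 = 55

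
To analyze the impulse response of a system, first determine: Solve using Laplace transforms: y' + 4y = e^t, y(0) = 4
Take L: sY - 4 + 4Y = 1/(s-1)
Y(s + 4) = 1/(s-1) + 4
Y = 1/((s-1)(s + 4)) + 4/(s + 4)
Partial fractions: 1/((s-1)(s + 4)) = (1/5)/(s-1) - (1/5)/(s + 4)
So Y = (1/5)/(s-1) + (19/5)/(s + 4)
Inverse Laplace transform (L^(-1){1/(s-1)} = e^t, L^(-1){1/(s + 4)} = e^(-4t)):

Answer: y(t) = (1/5)·e^t + (19/5)·e^(-4t)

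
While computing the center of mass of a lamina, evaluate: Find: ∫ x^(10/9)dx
Power rule: ∫ x^(10/9) dx=x^(19/9)/(19/9) + C

Answer: (9/19)·x^(19/9) + C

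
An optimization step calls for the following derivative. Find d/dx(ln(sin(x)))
Chain rule: d/dx[ln(u)]=u'/u where u=sin(x)
u'=cos(x)

Answer: (cos(x))/(sin(x))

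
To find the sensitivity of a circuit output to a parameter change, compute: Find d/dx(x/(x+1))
Quotient rule: (f/g)'=(f'g - fg')/g²
f=x, f'=1
g=x + 1, g'=1

Answer: (1·(x + 1) - x)/(x + 1)²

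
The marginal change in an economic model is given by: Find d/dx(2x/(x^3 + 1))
Quotient rule: (f/g)' = (f'g - fg')/g²
f = 2x, f' = 2
g = x^3+1, g' = 3x^2

Answer: (2·(x^3+1)-6x^3)/(x^3+1)²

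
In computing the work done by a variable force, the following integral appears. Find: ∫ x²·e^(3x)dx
Integration by parts twice:
First: u=x², dv=e^(3x) dx => x²e^(3x)/3 - (2/3)∫ xe^(3x) dx
Second (∫ xe^(3x) dx): xe^(3x)/3 - e^(3x)/9
Combining: e^(3x)(x²/3-2x/9+2/27)+C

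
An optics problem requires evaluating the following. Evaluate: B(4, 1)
B(x,y)=Γ(x)Γ(y)/Γ(x + y)=(x-1)!(y-1)!/(x + y-1)!
B(4,1)=3!·0!/4!=1/4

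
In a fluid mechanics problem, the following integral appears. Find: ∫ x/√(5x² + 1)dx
Let u=5x²+1, du=10x dx
∫ (1/10)·u^(-1/2) du=√u/5+C

Answer: √(5x²+1)/5+C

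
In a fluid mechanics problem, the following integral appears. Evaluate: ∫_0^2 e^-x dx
Antiderivative: -e^-x
Evaluate: -(e^-2 - 1)

Answer: (e^-2 - 1)/(-1)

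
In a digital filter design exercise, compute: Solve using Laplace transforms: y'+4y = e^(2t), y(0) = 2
Take L: sY - 2+4Y = 1/(s-2)
Y(s+4) = 1/(s-2)+2
Y = 1/((s-2)(s+4))+2/(s+4)
Partial fractions: 1/((s-2)(s+4)) = (1/6)/(s-2) - (1/6)/(s+4)
So Y = (1/6)/(s-2)+(11/6)/(s+4)
Inverse Laplace transform (L^(-1){1/(s-2)} = e^(2t), L^(-1){1/(s+4)} = e^(-4t)):

Answer: y(t) = (1/6)·e^(2t)+(11/6)·e^(-4t)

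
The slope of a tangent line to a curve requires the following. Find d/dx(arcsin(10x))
d/dx[arcsin(u)] = u'/√(1-u²), u = 10x, u' = 10

Answer: 10/√(1-100x²)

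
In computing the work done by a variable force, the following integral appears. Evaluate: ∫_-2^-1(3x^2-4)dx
Step 1: Find antiderivative F(x)=x^3-4x
Step 2: F(-1) - F(-2)=3 - (0)=3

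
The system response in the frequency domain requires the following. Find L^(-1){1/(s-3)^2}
L^(-1){1/(s-a)^n} = t^(n-1)·e^(at)/(n-1)!
Here a = 3, n = 2: t^1·e^(3t)/1

Answer: t·e^(3t)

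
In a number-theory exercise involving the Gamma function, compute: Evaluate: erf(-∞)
erf(-∞)=-1 (the error function is odd, so erf(-∞)=-erf(∞)=-1)

Answer: -1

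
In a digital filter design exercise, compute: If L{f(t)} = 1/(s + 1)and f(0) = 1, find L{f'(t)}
L{f'(t)}=s·F(s) - f(0)=s/(s + 1) - 1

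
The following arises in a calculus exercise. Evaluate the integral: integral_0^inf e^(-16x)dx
integral_0^inf e^(-16x) dx=[-1/16 * e^(-16x)]_0^inf
=0 - (-1/16)=1/16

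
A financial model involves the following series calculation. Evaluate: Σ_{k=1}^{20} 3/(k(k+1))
Partial fractions: 3/(k(k+1)) = 3/k - 3/(k+1)
Telescoping sum: 3(1-1/21) = 3·20/21

Answer: 20/7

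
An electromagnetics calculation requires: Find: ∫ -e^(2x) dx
Since d/dx[e^(2x)]=2e^(2x), we get -1/2 e^(2x) + C

Answer: (-1/2)e^(2x) + C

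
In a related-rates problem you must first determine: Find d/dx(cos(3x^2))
Chain rule: d/dx[cos(u)] = -sin(u)·u' where u = 3x^2
u' = 6x

Answer: -6x·sin(3x^2)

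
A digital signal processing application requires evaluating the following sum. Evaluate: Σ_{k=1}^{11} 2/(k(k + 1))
Partial fractions: 2/(k(k+1))=2/k - 2/(k+1)
Telescoping sum: 2(1-1/12)=2·11/12

Answer: 11/6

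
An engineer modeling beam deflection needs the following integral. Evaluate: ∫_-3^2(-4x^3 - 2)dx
Step 1: Find antiderivative F(x)=-x^4-2x
Step 2: F(2) - F(-3)=-20 - (-75)=55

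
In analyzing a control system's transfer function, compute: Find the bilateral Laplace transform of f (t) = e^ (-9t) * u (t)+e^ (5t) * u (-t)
For e^(-9t)*u(t): L = 1/(s+9), Re(s) > -9
For e^(5t)*u(-t): L = -1/(s-5), Re(s) < 5
Combined: F(s) = 1/(s+9)-1/(s-5), -9 < Re(s) < 5

Answer: 1/(s+9)-1/(s-5), ROC: -9 < Re(s) < 5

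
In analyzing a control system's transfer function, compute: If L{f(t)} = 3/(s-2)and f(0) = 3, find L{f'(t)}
L{f'(t)}=s·F(s) - f(0)=3s/(s-2) - 3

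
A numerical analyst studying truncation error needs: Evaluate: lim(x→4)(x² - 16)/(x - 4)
Factor: (x² - 16) = (x-4)(x+4)
Cancel (x-4): lim(x→4) (x+4) = 8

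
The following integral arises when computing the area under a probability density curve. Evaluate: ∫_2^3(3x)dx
Step 1: Find antiderivative F(x)=(3/2)x^2
Step 2: F(3) - F(2)=27/2 - (6)=15/2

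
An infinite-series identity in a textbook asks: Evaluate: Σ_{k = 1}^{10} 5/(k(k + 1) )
Partial fractions: 5/(k(k+1))=5/k - 5/(k+1)
Telescoping sum: 5(1-1/11)=5·10/11

Answer: 50/11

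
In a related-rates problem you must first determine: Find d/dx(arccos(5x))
d/dx[arccos(u)]=-u'/√(1-u²), u=5x, u'=5

Answer: -5/√(1-25x²)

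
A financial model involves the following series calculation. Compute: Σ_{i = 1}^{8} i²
Using formula: Σ i^2=n(n + 1)(2n + 1)/6=8·9·17/6=204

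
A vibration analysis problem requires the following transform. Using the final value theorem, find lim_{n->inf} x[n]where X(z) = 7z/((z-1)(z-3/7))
Final value theorem: lim x[n] = lim_{z->1} (z-1) * X(z)
(z-1) * X(z) = 7z/(z-3/7)
As z->1: 7/(1-3/7) = 7/(4/7) = 49/4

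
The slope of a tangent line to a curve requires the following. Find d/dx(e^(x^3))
Chain rule: d/dx[e^u] = e^u · u' where u = x^3
u' = 3x^2

Answer: 3x^2·e^(x^3)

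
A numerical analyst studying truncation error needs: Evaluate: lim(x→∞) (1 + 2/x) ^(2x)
Rewrite as [(1+2/x)^x]^2.
lim(1+2/x)^x = e^2, so limit = (e^2)^2 = e^4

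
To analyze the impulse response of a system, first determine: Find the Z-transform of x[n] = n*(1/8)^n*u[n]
Using the property Z{n * a^n * u[n]}=az/(z-a)^2
With a=1/8: X(z)=(1/8)z/(z - 1/8)^2, |z| > 1/8

Answer: (1/8)z/(z - 1/8)^2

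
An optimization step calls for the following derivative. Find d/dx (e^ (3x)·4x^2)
Product rule: (fg)'=f'g+fg'
f=e^(3x), f'=3·e^(3x)
g=4x^2, g'=8x

Answer: 12·e^(3x)·x^2+8·e^(3x)·x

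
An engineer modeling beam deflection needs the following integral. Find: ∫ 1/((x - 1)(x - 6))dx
Partial fractions: 1/((x-1)(x-6))=A/(x-1)+B/(x-6)
A=-1/5, B=1/5
∫ [-1/5· 1/(x-1)+1/5· 1/(x-6)] dx
=(1/5)[ln|x-6| - ln|x-1|]+C

Answer: (1/5)·ln|(x-6)/(x-1)|+C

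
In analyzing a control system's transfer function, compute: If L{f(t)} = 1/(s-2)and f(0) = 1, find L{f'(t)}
L{f'(t)}=s·F(s) - f(0)=s/(s-2) - 1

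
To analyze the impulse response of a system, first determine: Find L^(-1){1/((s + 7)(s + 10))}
Partial fractions: 1/((s+7)(s+10)) = A/(s+7)+B/(s+10)
Cover-up: A = 1/(s+10)|_{s = -7} = 1/3; B = 1/(s+7)|_{s = -10} = -1/3
L^(-1) = (1/3)e^(-7t) - (1/3)e^(-10t)

Answer: (1/3)(e^(-7t) - e^(-10t))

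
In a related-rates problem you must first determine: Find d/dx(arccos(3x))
d/dx[arccos(u)]=-u'/√(1-u²), u=3x, u'=3

Answer: -3/√(1 - 9x²)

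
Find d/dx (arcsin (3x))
d/dx[arcsin(u)]=u'/√(1-u²), u=3x, u'=3

Answer: 3/√(1-9x²)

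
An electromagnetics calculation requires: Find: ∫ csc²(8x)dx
Since d/dx[-cot(8x)] = 8csc²(8x), integral = -cot(8x)/8 + C

Answer: (-1/8)cot(8x) + C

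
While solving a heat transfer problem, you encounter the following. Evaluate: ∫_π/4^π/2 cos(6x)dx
Antiderivative: sin(6x)/6
Evaluate at bounds: [sin(6·π/2)/6] - [sin(6·π/4)/6]
= ((0) - (-1))/6 = 1/6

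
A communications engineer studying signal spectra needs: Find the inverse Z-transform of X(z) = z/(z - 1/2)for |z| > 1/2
Standard pair: z/(z-a) <-> a^n * u[n] for causal signals
With a = 1/2: x[n] = (1/2)^n * u[n]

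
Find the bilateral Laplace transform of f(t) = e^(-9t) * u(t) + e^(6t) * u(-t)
For e^(-9t)*u(t): L=1/(s + 9), Re(s) > -9
For e^(6t)*u(-t): L=-1/(s-6), Re(s) < 6
Combined: F(s)=1/(s + 9) - 1/(s-6), -9 < Re(s) < 6

Answer: 1/(s + 9) - 1/(s-6), ROC: -9 < Re(s) < 6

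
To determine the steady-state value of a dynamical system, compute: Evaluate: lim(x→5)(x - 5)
Polynomial is continuous, so substitute x=5:
1·5 - 5=0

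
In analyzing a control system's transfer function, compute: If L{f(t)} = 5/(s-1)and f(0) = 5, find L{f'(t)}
L{f'(t)}=s·F(s) - f(0)=5s/(s-1)-5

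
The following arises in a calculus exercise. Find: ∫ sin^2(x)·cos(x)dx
Let u = sin(x), du = cos(x) dx
∫ u^2 du = u^3/3+C

Answer: sin^3(x)/3+C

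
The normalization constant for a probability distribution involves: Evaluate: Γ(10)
Γ(n)=(n-1)! for positive integers
Γ(10)=9!=362880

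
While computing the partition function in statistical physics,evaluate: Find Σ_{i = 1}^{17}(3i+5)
= 3·Σ i + 5·17 = 3·153 + 85 = 544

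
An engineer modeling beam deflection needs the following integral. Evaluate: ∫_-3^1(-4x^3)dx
Step 1: Find antiderivative F(x) = -x^4
Step 2: F(1) - F(-3) = -1 - (-81) = 80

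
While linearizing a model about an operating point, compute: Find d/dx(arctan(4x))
d/dx[arctan(u)] = u'/(1 + u²), u = 4x, u' = 4

Answer: 4/(1 + 16x²)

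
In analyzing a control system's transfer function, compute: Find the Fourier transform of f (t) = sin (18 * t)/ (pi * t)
sin(W*t)/(pi*t)=(W/pi)*sinc(W*t/pi) is the impulse response of the ideal low-pass filter with cutoff W (here W=18).
Its Fourier transform is a rectangular function:
F(omega)=1 for |omega| < 18, 0 otherwise

Answer: rect(omega/36) [i.e., 1 for |omega| < 18, 0 otherwise]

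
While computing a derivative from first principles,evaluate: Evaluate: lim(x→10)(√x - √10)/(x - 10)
Multiply by conjugate (√x + √10)/(√x + √10):
=(x - 10)/((x - 10)(√x + √10))=1/(√x + √10)
As x → 10: 1/(2√10)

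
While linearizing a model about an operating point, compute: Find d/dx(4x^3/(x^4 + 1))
Quotient rule: (f/g)'=(f'g - fg')/g²
f=4x^3, f'=12x^2
g=x^4 + 1, g'=4x^3

Answer: (12x^2·(x^4 + 1) - 16x^6)/(x^4 + 1)²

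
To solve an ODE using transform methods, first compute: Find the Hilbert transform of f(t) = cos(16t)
The Hilbert transform shifts each frequency component by -pi/2.
H{cos(wt)}=sin(wt)
With w=16: H{cos(16t)}=sin(16t)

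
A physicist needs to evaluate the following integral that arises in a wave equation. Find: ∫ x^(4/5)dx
Power rule: ∫ x^(4/5) dx = x^(9/5)/(9/5)+C

Answer: (5/9)·x^(9/5)+C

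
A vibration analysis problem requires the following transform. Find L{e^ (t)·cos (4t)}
First shifting: L{e^(at)f(t)} = F(s-a)
L{cos(4t)} = s/(s² + 16)
Shift: (s-1)/((s-1)² + 16)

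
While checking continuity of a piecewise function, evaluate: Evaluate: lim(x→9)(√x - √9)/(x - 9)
Multiply by conjugate (√x+√9)/(√x+√9):
=(x - 9)/((x - 9)(√x+√9))=1/(√x+√9)
As x → 9: 1/(2√9)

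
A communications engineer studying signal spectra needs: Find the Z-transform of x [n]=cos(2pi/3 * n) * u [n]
Z{cos(w0*n)*u[n]} = z(z - cos(w0))/(z^2-2z*cos(w0)+1)
With w0 = 2pi/3: X(z) = z(z - cos(2pi/3))/(z^2-2z*cos(2pi/3)+1)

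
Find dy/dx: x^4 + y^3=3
Differentiate: 4x^3+3y^2·(dy/dx) = 0
dy/dx = -4x^3/(3y^2)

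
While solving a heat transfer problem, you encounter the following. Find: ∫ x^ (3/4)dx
Power rule: ∫ x^(3/4) dx = x^(7/4)/(7/4) + C

Answer: (4/7)·x^(7/4) + C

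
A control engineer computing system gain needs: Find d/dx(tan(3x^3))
Chain rule: d/dx[tan(u)] = sec²(u)·u' where u = 3x^3
u' = 9x^2

Answer: 9x^2·sec²(3x^3)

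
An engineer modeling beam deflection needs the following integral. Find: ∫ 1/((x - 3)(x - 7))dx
Partial fractions: 1/((x-3)(x-7)) = A/(x-3) + B/(x-7)
A = -1/4, B = 1/4
∫ [-1/4· 1/(x-3) + 1/4· 1/(x-7)] dx
= (1/4)[ln|x-7| - ln|x-3|] + C

Answer: (1/4)·ln|(x-7)/(x-3)| + C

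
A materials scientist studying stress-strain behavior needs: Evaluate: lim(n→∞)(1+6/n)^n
This is the definition of e^6: lim(1 + 6/n)^n = e^6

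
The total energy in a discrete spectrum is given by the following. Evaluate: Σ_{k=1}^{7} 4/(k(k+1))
Partial fractions: 4/(k(k + 1)) = 4/k - 4/(k + 1)
Telescoping sum: 4(1 - 1/8) = 4·7/8

Answer: 7/2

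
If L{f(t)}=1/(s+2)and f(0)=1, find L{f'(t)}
L{f'(t)}=s·F(s) - f(0)=s/(s+2)-1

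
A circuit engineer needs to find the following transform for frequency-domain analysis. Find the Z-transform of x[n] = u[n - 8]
Using the time-shift property: Z{u[n-8]} = z^(-8)*z/(z-1)
= z^(-7)/(z-1)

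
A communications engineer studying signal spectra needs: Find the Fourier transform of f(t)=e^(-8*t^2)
The Fourier transform of a Gaussian e^(-a * t^2) is sqrt(pi/a) * e^(-omega^2/(4a)).
With a=8: F(omega)=sqrt(pi/8) * e^(-omega^2/32)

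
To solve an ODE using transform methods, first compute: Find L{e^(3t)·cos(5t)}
First shifting: L{e^(at)f(t)} = F(s-a)
L{cos(5t)} = s/(s²+25)
Shift: (s-3)/((s-3)²+25)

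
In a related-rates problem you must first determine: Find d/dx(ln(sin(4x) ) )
Chain rule: d/dx[ln(u)]=u'/u where u=sin(4x)
u'=4cos(4x)

Answer: (4cos(4x))/(sin(4x))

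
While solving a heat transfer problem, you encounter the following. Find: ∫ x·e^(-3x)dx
Integration by parts: u=x, dv=e^(-3x) dx
du=dx, v=e^(-3x)/(-3)
=x·e^(-3x)/(-3) - ∫ e^(-3x)/(-3) dx
=x·e^(-3x)/(-3) - e^(-3x)/9+C

Answer: e^(-3x)(x/(-3)-1/9)+C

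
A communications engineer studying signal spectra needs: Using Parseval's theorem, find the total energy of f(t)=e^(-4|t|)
Parseval's theorem: E=integral |f(t)|^2 dt=(1/2pi) integral |F(omega)|^2 domega
E=integral_{-inf}^{inf} e^(-8|t|) dt=2*integral_0^inf e^(-8t) dt=2/(2*4)=1/4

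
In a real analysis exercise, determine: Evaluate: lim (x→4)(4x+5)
Polynomial is continuous, so substitute x = 4:
4·4 + 5 = 21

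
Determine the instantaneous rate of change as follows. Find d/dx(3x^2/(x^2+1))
Quotient rule: (f/g)' = (f'g - fg')/g²
f = 3x^2, f' = 6x
g = x^2 + 1, g' = 2x

Answer: (6x·(x^2 + 1) - 6x^3)/(x^2 + 1)²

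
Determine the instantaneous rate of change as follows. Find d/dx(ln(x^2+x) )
Chain rule: d/dx[ln(u)]=u'/u where u=x^2+x
u'=2x+1

Answer: (2x+1)/(x^2+x)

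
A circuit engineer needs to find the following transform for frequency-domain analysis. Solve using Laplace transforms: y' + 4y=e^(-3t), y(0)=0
Take L: sY - 0+4Y=1/(s+3)
Y(s+4)=1/(s+3)+0
Y=1/((s+3)(s+4))+0/(s+4)
Partial fractions: 1/((s+3)(s+4))=1/(s+3)-1/(s+4)
So Y=1/(s+3)-1/(s+4)
Inverse Laplace transform (L^(-1){1/(s+3)}=e^(-3t), L^(-1){1/(s+4)}=e^(-4t)):

Answer: y(t)=1·e^(-3t) - e^(-4t)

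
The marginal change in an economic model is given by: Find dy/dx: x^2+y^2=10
Differentiate: 2x + 2y·(dy/dx)=0
dy/dx=-2x/(2y)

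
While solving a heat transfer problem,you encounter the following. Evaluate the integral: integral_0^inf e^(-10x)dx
integral_0^inf e^(-10x) dx=[-1/10*e^(-10x)]_0^inf
=0 - (-1/10)=1/10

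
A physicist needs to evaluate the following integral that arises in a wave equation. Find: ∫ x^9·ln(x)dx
By parts: u=ln(x), dv=x^9 dx
du=1/x dx, v=x^10/10
=x^10·ln(x)/10 - ∫ x^9/10 dx
=x^10·ln(x)/10 - x^10/100 + C

Answer: x^10(ln(x)/10 - 1/100) + C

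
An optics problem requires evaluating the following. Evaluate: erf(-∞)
erf(-∞) = -1 (the error function is odd, so erf(-∞) = -erf(∞) = -1)

Answer: -1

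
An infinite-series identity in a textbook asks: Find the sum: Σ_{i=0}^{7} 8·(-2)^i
Geometric series: S=a(1 - r^n)/(1 - r)
a=8, r=-2, n=8
S=8(1-256)/3=-680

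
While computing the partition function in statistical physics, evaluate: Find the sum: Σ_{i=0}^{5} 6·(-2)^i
Geometric series: S=a(1 - r^n)/(1 - r)
a=6, r=-2, n=6
S=6(1 - 64)/3=-126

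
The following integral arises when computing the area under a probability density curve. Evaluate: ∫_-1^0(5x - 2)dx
Step 1: Find antiderivative F(x)=(5/2)x^2-2x
Step 2: F(0) - F(-1)=0 - (9/2)=-9/2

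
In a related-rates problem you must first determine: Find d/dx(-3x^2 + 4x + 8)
Power rule: d/dx(ax^n)=n·a·x^(n-1)
Term by term: -6·x+4

Answer: -6x+4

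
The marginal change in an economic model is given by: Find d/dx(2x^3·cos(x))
Product rule: (fg)' = f'g+fg'
f = 2x^3, f' = 6x^2
g = cos(x), g' = -sin(x)

Answer: 6x^2·cos(x)-2x^3·sin(x)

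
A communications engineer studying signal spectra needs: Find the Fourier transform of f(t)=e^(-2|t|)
Using the standard pair: F{e^(-a|t|)}=2a/(a^2+omega^2)
With a=2: F(omega)=4/(4+omega^2)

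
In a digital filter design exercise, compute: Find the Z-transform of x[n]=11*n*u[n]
Z{n * u[n]}=z/(z-1)^2
By linearity: Z{11 * n * u[n]}=11z/(z-1)^2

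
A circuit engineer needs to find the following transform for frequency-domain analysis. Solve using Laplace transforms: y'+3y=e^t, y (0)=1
Take L: sY - 1 + 3Y=1/(s-1)
Y(s + 3)=1/(s-1) + 1
Y=1/((s-1)(s + 3)) + 1/(s + 3)
Partial fractions: 1/((s-1)(s + 3))=(1/4)/(s-1) - (1/4)/(s + 3)
So Y=(1/4)/(s-1) + (3/4)/(s + 3)
Inverse Laplace transform (L^(-1){1/(s-1)}=e^t, L^(-1){1/(s + 3)}=e^(-3t)):

Answer: y(t)=(1/4)·e^t + (3/4)·e^(-3t)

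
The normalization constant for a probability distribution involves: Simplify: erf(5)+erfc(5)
By definition erfc(x) = 1 - erf(x)
erf(5) + erfc(5) = erf(5) + 1 - erf(5) = 1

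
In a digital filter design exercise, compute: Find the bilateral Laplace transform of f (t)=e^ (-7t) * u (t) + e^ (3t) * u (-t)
For e^(-7t) * u(t): L = 1/(s+7), Re(s) > -7
For e^(3t) * u(-t): L = -1/(s-3), Re(s) < 3
Combined: F(s) = 1/(s+7)-1/(s-3), -7 < Re(s) < 3

Answer: 1/(s+7)-1/(s-3), ROC: -7 < Re(s) < 3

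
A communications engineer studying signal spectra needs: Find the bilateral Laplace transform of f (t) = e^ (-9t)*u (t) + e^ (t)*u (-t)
For e^(-9t) * u(t): L = 1/(s + 9), Re(s) > -9
For e^(t) * u(-t): L = -1/(s-1), Re(s) < 1
Combined: F(s) = 1/(s + 9) - 1/(s-1), -9 < Re(s) < 1

Answer: 1/(s + 9) - 1/(s-1), ROC: -9 < Re(s) < 1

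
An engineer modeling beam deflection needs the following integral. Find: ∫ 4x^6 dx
Using power rule: ∫ 4x^6 dx = 4/7 x^7 + C = (4/7)x^7 + C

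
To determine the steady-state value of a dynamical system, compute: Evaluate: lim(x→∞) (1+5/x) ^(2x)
Rewrite as [(1+5/x)^x]^2.
lim(1+5/x)^x = e^5, so limit = (e^5)^2 = e^10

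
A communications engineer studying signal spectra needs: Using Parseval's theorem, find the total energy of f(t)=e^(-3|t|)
Parseval's theorem: E = integral |f(t)|^2 dt = (1/2pi) integral |F(omega)|^2 domega
E = integral_{-inf}^{inf} e^(-6|t|) dt = 2*integral_0^inf e^(-6t) dt = 2/(2*3) = 1/3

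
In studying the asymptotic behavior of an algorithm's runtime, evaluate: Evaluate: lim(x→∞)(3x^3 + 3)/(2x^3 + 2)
Divide numerator and denominator by x^3:
lim (3+3/x^3)/(2+2/x^3)=3/2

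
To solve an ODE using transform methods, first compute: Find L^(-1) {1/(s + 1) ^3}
L^(-1){1/(s-a)^n} = t^(n-1)·e^(at)/(n-1)!
Here a = -1, n = 3: t^2·e^(-t)/2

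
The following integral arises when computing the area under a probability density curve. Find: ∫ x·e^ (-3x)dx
Integration by parts: u = x, dv = e^(-3x) dx
du = dx, v = e^(-3x)/(-3)
= x·e^(-3x)/(-3) - ∫ e^(-3x)/(-3) dx
= x·e^(-3x)/(-3) - e^(-3x)/9+C

Answer: e^(-3x)(x/(-3)-1/9)+C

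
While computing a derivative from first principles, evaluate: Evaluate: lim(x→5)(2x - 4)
Polynomial is continuous, so substitute x = 5:
2·5-4 = 6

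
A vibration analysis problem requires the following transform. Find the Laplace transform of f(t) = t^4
L{t^n}=n!/s^(n + 1)
L{t^4}=4!/s^5=24/s^5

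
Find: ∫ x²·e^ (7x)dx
Integration by parts twice:
First: u=x², dv=e^(7x) dx => x²e^(7x)/7 - (2/7)∫ xe^(7x) dx
Second (∫ xe^(7x) dx): xe^(7x)/7 - e^(7x)/49
Combining: e^(7x)(x²/7 - 2x/49 + 2/343) + C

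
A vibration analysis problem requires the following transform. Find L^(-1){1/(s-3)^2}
L^(-1){1/(s-a)^n}=t^(n-1)·e^(at)/(n-1)!
Here a=3, n=2: t^1·e^(3t)/1

Answer: t·e^(3t)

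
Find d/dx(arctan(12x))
d/dx[arctan(u)]=u'/(1+u²), u=12x, u'=12

Answer: 12/(1+144x²)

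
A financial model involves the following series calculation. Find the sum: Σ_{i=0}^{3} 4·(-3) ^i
Geometric series: S = a(1 - r^n)/(1 - r)
a = 4, r = -3, n = 4
S = 4(1 - 81)/4 = -80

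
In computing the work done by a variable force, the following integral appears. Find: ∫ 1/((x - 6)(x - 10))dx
Partial fractions: 1/((x-6)(x-10))=A/(x-6) + B/(x-10)
A=-1/4, B=1/4
∫ [-1/4· 1/(x-6) + 1/4· 1/(x-10)] dx
=(1/4)[ln|x-10| - ln|x-6|] + C

Answer: (1/4)·ln|(x-10)/(x-6)| + C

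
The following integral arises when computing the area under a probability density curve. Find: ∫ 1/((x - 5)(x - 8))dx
Partial fractions: 1/((x-5)(x-8)) = A/(x-5)+B/(x-8)
A = -1/3, B = 1/3
∫ [-1/3· 1/(x-5)+1/3· 1/(x-8)] dx
= (1/3)[ln|x-8| - ln|x-5|]+C

Answer: (1/3)·ln|(x-8)/(x-5)|+C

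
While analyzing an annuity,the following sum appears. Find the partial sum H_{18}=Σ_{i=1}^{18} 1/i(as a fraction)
H_18 = 1+1/2+1/3+...+1/18
= 14274301/4084080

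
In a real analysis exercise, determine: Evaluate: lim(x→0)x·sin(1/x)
Squeeze theorem: -|x| ≤ x·sin(1/x) ≤ |x|
Since x → 0 as x → 0, by squeeze theorem the limit is 0

Answer: 0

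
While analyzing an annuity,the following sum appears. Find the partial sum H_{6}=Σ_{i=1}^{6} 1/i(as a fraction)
H_6 = 1 + 1/2 + 1/3 + ... + 1/6
= 49/20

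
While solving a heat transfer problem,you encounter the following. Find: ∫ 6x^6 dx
Using power rule: ∫ 6x^6 dx=6/7 x^7+C=(6/7)x^7+C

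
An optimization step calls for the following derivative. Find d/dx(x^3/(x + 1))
Quotient rule: (f/g)' = (f'g - fg')/g²
f = x^3, f' = 3x^2
g = x + 1, g' = 1

Answer: (3x^2·(x + 1) - x^3)/(x + 1)²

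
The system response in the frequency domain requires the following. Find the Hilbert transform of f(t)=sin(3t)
The Hilbert transform shifts each frequency component by -pi/2.
H{sin(wt)}=-cos(wt)
With w=3: H{sin(3t)}=-cos(3t)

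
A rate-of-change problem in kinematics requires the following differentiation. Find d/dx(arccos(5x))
d/dx[arccos(u)]=-u'/√(1-u²), u=5x, u'=5

Answer: -5/√(1 - 25x²)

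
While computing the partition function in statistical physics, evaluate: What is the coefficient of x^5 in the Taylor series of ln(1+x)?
ln(1+x) = Σ (-1)^(n+1) x^n/n
Coefficient of x^5 = (-1)^6/5 = 1/5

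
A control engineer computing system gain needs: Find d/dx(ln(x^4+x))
Chain rule: d/dx[ln(u)]=u'/u where u=x^4+x
u'=4x^3+1

Answer: (4x^3+1)/(x^4+x)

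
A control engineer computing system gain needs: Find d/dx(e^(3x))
Chain rule: d/dx[e^u] = e^u · u' where u = 3x
u' = 3

Answer: 3·e^(3x)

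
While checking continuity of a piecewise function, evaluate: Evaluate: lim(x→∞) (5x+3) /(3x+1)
Divide numerator and denominator by x:
lim (5 + 3/x)/(3 + 1/x)=5/3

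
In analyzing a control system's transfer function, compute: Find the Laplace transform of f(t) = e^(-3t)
L{e^(at)} = 1/(s-a)
L{e^(-3t)} = 1/(s + 3)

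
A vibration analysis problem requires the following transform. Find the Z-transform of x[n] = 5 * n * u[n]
Z{n * u[n]} = z/(z-1)^2
By linearity: Z{5 * n * u[n]} = 5z/(z-1)^2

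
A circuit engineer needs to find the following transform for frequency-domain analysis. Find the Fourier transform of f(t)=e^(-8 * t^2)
The Fourier transform of a Gaussian e^(-a*t^2) is sqrt(pi/a)*e^(-omega^2/(4a)).
With a=8: F(omega)=sqrt(pi/8)*e^(-omega^2/32)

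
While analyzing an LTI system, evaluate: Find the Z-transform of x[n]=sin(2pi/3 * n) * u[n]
Z{sin(w0 * n) * u[n]}=z * sin(w0)/(z^2 - 2z * cos(w0) + 1)
With w0=2pi/3: X(z)=z * sin(2pi/3)/(z^2 - 2z * cos(2pi/3) + 1)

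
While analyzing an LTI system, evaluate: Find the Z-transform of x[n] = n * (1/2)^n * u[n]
Using the property Z{n * a^n * u[n]}=az/(z-a)^2
With a=1/2: X(z)=(1/2)z/(z - 1/2)^2, |z| > 1/2

Answer: (1/2)z/(z - 1/2)^2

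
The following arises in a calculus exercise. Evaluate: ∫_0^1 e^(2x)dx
Antiderivative: (1/2)e^(2x)
Evaluate: (1/2)(e^2-1)

Answer: (e^2-1)/2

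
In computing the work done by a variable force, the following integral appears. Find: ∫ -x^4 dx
Using power rule: ∫ -x^4 dx=-1/5 x^5+C=(-1/5)x^5+C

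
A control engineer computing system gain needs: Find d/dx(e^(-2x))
Chain rule: d/dx[e^u]=e^u · u' where u=-2x
u'=-2

Answer: -2·e^(-2x)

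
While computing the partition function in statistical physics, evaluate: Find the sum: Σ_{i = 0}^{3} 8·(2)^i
Geometric series: S=a(1 - r^n)/(1 - r)
a=8, r=2, n=4
S=8(1-16)/-1=120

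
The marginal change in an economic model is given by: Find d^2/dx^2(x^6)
Apply power rule 2 times:
d^1: 6x^5
d^2: 30x^4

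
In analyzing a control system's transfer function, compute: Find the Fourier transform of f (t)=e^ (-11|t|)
Using the standard pair: F{e^(-a|t|)} = 2a/(a^2 + omega^2)
With a = 11: F(omega) = 22/(121 + omega^2)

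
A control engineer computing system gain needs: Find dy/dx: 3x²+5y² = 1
Differentiate: 6x + 10y·(dy/dx) = 0
dy/dx = -6x/(10y) = -(3/5)·(x/y)

Answer: dy/dx = -(3/5)·(x/y)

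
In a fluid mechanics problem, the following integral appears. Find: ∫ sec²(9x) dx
Since d/dx[tan(9x)]=9sec²(9x), integral=tan(9x)/9 + C

Answer: (1/9)tan(9x) + C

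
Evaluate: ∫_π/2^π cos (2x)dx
Antiderivative: sin(2x)/2
Evaluate at bounds: [sin(2·π)/2] - [sin(2·π/2)/2]
= ((0) - (0))/2 = 0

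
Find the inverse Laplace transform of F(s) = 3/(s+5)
L^(-1){3/(s-a)}=c·e^(at)
Here a=-5, c=3

Answer: 3e^(-5t)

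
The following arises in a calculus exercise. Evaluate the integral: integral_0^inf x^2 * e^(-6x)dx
This is a Gamma integral. Substitute u = 6x (du = 6 dx):
integral_0^inf x^2 * e^(-6x) dx = (1/6^3) integral_0^inf u^2 * e^(-u) du
= Gamma(3)/6^3 = 2!/6^3 = 2/216

Answer: 1/108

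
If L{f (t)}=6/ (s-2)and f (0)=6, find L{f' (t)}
L{f'(t)}=s·F(s) - f(0)=6s/(s-2) - 6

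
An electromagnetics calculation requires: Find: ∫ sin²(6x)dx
Using identity sin²(u)=(1 - cos(2u))/2:
∫ (1 - cos(12x))/2 dx=x/2 - sin(12x)/24+C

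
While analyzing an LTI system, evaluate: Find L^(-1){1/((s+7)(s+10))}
Partial fractions: 1/((s+7)(s+10)) = A/(s+7)+B/(s+10)
Cover-up: A = 1/(s+10)|_{s = -7} = 1/3; B = 1/(s+7)|_{s = -10} = -1/3
L^(-1) = (1/3)e^(-7t) - (1/3)e^(-10t)

Answer: (1/3)(e^(-7t) - e^(-10t))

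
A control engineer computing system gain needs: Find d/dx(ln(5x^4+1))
Chain rule: d/dx[ln(u)]=u'/u where u=5x^4 + 1
u'=20x^3

Answer: (20x^3)/(5x^4 + 1)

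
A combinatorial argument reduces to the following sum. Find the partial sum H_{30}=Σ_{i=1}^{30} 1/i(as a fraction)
H_30 = 1+1/2+1/3+...+1/30
= 9304682830147/2329089562800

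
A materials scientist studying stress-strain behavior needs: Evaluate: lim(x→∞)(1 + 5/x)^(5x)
Rewrite as [(1 + 5/x)^x]^5.
lim(1 + 5/x)^x = e^5, so limit = (e^5)^5 = e^25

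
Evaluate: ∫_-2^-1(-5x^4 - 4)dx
Step 1: Find antiderivative F(x)=-x^5-4x
Step 2: F(-1) - F(-2)=5 - (40)=-35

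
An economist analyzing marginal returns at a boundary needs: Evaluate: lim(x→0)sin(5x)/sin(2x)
sin(u) ≈ u for small u:
sin(5x)/sin(2x) ≈ 5x/(2x)=5/2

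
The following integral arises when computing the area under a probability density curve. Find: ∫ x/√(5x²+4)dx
Let u=5x²+4, du=10x dx
∫ (1/10)·u^(-1/2) du=√u/5+C

Answer: √(5x²+4)/5+C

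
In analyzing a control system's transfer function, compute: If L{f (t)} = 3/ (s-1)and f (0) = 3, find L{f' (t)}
L{f'(t)}=s·F(s) - f(0)=3s/(s-1) - 3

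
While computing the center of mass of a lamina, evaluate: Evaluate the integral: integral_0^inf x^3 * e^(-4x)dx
This is a Gamma integral. Substitute u=4x (du=4 dx):
integral_0^inf x^3*e^(-4x) dx=(1/4^4) integral_0^inf u^3*e^(-u) du
=Gamma(4)/4^4=3!/4^4=6/256

Answer: 3/128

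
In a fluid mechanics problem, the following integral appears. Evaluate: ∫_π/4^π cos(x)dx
Antiderivative: sin(x)
Evaluate at bounds: [sin(1·π)/1] - [sin(1·π/4)/1]
= ((0) - (√2/2))/1 = -√2/2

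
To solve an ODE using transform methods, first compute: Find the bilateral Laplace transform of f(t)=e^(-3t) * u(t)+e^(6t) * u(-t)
For e^(-3t)*u(t): L = 1/(s+3), Re(s) > -3
For e^(6t)*u(-t): L = -1/(s-6), Re(s) < 6
Combined: F(s) = 1/(s+3)-1/(s-6), -3 < Re(s) < 6

Answer: 1/(s+3)-1/(s-6), ROC: -3 < Re(s) < 6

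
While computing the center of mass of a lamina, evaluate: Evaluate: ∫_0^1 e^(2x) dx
Antiderivative: (1/2)e^(2x)
Evaluate: (1/2)(e^2 - 1)

Answer: (e^2 - 1)/2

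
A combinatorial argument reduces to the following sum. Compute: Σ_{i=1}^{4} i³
Using formula: Σ i^3 = [n(n + 1)/2]² = [4·5/2]² = 100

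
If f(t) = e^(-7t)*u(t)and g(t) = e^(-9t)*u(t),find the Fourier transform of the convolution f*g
By the convolution theorem: F{f*g}=F(omega)*G(omega)
F(omega)=1/(7 + j*omega), G(omega)=1/(9 + j*omega)
F{f*g}=1/((7 + j*omega)(9 + j*omega))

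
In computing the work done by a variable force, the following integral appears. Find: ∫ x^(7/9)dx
Power rule: ∫ x^(7/9) dx=x^(16/9)/(16/9)+C

Answer: (9/16)·x^(16/9)+C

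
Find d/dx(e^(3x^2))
Chain rule: d/dx[e^u]=e^u · u' where u=3x^2
u'=6x

Answer: 6x·e^(3x^2)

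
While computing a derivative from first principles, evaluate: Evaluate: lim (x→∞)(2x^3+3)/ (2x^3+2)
Divide numerator and denominator by x^3:
lim (2+3/x^3)/(2+2/x^3)=1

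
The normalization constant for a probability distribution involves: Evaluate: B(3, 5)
B(x,y)=Γ(x)Γ(y)/Γ(x+y)=(x-1)!(y-1)!/(x+y-1)!
B(3,5)=2!·4!/7!=1/105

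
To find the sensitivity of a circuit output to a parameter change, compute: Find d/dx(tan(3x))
Chain rule: d/dx[tan(u)]=sec²(u)·u' where u=3x
u'=3

Answer: 3·sec²(3x)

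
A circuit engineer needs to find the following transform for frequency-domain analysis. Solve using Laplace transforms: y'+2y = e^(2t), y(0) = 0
Take L: sY - 0 + 2Y = 1/(s-2)
Y(s + 2) = 1/(s-2) + 0
Y = 1/((s-2)(s + 2)) + 0/(s + 2)
Partial fractions: 1/((s-2)(s + 2)) = (1/4)/(s-2) - (1/4)/(s + 2)
So Y = (1/4)/(s-2) - (1/4)/(s + 2)
Inverse Laplace transform (L^(-1){1/(s-2)} = e^(2t), L^(-1){1/(s + 2)} = e^(-2t)):

Answer: y(t) = (1/4)·e^(2t) - (1/4)·e^(-2t)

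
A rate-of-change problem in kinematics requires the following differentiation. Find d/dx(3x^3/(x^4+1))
Quotient rule: (f/g)' = (f'g - fg')/g²
f = 3x^3, f' = 9x^2
g = x^4 + 1, g' = 4x^3

Answer: (9x^2·(x^4 + 1) - 12x^6)/(x^4 + 1)²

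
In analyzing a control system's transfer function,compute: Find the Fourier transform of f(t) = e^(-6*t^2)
The Fourier transform of a Gaussian e^(-a * t^2) is sqrt(pi/a) * e^(-omega^2/(4a)).
With a = 6: F(omega) = sqrt(pi/6) * e^(-omega^2/24)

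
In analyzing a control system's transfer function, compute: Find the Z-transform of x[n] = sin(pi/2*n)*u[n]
Z{sin(w0 * n) * u[n]} = z * sin(w0)/(z^2 - 2z * cos(w0) + 1)
With w0 = pi/2: X(z) = z * sin(pi/2)/(z^2 - 2z * cos(pi/2) + 1)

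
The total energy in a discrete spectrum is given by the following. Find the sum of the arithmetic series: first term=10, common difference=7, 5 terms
Last term: a_n=10+(5-1)·7=38
Sum=n(a_1+a_n)/2=5(10+38)/2=120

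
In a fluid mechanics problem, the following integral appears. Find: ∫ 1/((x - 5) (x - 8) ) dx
Partial fractions: 1/((x-5)(x-8)) = A/(x-5)+B/(x-8)
A = -1/3, B = 1/3
∫ [-1/3· 1/(x-5)+1/3· 1/(x-8)] dx
= (1/3)[ln|x-8| - ln|x-5|]+C

Answer: (1/3)·ln|(x-8)/(x-5)|+C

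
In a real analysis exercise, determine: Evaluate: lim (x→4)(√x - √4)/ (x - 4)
Multiply by conjugate (√x+√4)/(√x+√4):
=(x - 4)/((x - 4)(√x+√4))=1/(√x+√4)
As x → 4: 1/(2√4)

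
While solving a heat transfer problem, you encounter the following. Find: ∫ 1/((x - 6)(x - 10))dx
Partial fractions: 1/((x-6)(x-10)) = A/(x-6) + B/(x-10)
A = -1/4, B = 1/4
∫ [-1/4· 1/(x-6) + 1/4· 1/(x-10)] dx
= (1/4)[ln|x-10| - ln|x-6|] + C

Answer: (1/4)·ln|(x-10)/(x-6)| + C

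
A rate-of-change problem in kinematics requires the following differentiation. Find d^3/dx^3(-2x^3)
Apply power rule 3 times:
d^1: -6x^2
d^2: -12x
d^3: -12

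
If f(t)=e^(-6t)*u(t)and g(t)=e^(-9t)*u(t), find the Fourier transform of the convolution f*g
By the convolution theorem: F{f*g}=F(omega)*G(omega)
F(omega)=1/(6 + j*omega), G(omega)=1/(9 + j*omega)
F{f*g}=1/((6 + j*omega)(9 + j*omega))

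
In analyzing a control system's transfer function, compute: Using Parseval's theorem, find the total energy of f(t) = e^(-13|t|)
Parseval's theorem: E=integral |f(t)|^2 dt=(1/2pi) integral |F(omega)|^2 domega
E=integral_{-inf}^{inf} e^(-26|t|) dt=2 * integral_0^inf e^(-26t) dt=2/(2 * 13)=1/13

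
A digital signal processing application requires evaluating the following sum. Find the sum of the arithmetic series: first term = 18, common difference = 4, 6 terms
Last term: a_n = 18 + (6 - 1)·4 = 38
Sum = n(a_1 + a_n)/2 = 6(18 + 38)/2 = 168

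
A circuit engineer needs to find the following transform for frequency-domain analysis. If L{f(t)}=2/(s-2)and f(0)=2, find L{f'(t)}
L{f'(t)}=s·F(s) - f(0)=2s/(s-2) - 2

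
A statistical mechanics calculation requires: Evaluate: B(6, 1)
B(x,y) = Γ(x)Γ(y)/Γ(x + y) = (x-1)!(y-1)!/(x + y-1)!
B(6,1) = 5!·0!/6! = 1/6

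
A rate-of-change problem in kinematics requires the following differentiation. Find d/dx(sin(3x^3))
Chain rule: d/dx[sin(u)] = cos(u)·u' where u = 3x^3
u' = 9x^2

Answer: 9x^2·cos(3x^3)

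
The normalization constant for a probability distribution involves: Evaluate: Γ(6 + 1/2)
Γ(n+1/2)=(2n)!√π/(4^n·n!)
=479001600√π/(4096·720)=(10395/64)·√π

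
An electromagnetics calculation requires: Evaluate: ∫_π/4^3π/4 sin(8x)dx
Antiderivative: -cos(8x)/8
Evaluate at bounds: [-cos(8·3π/4)/8] - [-cos(8·π/4)/8]
=(-(1) + (1))/8=0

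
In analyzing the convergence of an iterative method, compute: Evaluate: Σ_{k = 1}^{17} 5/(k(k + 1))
Partial fractions: 5/(k(k+1))=5/k - 5/(k+1)
Telescoping sum: 5(1-1/18)=5·17/18

Answer: 85/18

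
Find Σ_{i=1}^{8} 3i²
=3·n(n+1)(2n+1)/6=3·8·9·17/6=612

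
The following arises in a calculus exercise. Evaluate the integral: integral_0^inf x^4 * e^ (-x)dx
This is a Gamma integral. Substitute u = 1x:
integral_0^inf x^4*e^(-x) dx = (1/1^5) integral_0^inf u^4*e^(-u) du
= Gamma(5)/1^5 = 4!/1^5 = 24/1

Answer: 24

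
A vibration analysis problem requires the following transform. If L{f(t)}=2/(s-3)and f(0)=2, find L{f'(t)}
L{f'(t)}=s·F(s) - f(0)=2s/(s-3) - 2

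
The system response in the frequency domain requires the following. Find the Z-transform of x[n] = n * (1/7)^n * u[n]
Using the property Z{n*a^n*u[n]}=az/(z-a)^2
With a=1/7: X(z)=(1/7)z/(z - 1/7)^2, |z| > 1/7

Answer: (1/7)z/(z - 1/7)^2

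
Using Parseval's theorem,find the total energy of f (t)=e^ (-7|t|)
Parseval's theorem: E = integral |f(t)|^2 dt = (1/2pi) integral |F(omega)|^2 domega
E = integral_{-inf}^{inf} e^(-14|t|) dt = 2 * integral_0^inf e^(-14t) dt = 2/(2 * 7) = 1/7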